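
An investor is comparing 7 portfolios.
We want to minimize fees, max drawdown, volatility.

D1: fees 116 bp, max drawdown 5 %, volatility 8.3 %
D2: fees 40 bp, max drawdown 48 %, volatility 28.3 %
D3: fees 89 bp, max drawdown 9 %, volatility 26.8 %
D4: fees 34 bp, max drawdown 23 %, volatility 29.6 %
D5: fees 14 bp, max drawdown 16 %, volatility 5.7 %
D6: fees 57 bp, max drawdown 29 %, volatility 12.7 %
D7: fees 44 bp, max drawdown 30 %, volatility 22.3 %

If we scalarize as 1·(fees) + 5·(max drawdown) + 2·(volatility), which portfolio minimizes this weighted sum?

D1: 1·116 + 5·5 + 2·8.3 = 157.6
D2: 1·40 + 5·48 + 2·28.3 = 336.6
D3: 1·89 + 5·9 + 2·26.8 = 187.6
D4: 1·34 + 5·23 + 2·29.6 = 208.2
D5: 1·14 + 5·16 + 2·5.7 = 105.4
D6: 1·57 + 5·29 + 2·12.7 = 227.4
D7: 1·44 + 5·30 + 2·22.3 = 238.6
Lowest: D5 at 105.4.

D5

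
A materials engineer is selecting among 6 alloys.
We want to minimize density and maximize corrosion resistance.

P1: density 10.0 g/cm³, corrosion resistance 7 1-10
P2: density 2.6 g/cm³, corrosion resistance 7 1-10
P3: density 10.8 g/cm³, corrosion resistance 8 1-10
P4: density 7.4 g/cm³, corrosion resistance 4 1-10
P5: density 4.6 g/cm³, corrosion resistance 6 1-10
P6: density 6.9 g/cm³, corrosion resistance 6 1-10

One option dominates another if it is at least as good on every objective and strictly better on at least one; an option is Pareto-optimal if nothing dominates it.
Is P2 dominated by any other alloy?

P1: worse on density (10.0 vs 2.6).
P3: worse on density (10.8 vs 2.6).
P4: worse on density (7.4 vs 2.6).
P5: worse on density (4.6 vs 2.6).
P6: worse on density (6.9 vs 2.6).
No option is at least as good as P2 on every objective and strictly better on one.

No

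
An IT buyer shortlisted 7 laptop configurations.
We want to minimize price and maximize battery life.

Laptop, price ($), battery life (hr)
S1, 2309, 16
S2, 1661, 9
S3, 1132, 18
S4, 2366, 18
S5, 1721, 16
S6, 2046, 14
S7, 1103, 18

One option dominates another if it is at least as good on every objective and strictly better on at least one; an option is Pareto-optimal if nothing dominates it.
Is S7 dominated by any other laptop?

No

S1: worse on price (2309 vs 1103).
S2: worse on price (1661 vs 1103).
S3: worse on price (1132 vs 1103).
S4: worse on price (2366 vs 1103).
S5: worse on price (1721 vs 1103).
S6: worse on price (2046 vs 1103).
No option is at least as good as S7 on every objective and strictly better on one.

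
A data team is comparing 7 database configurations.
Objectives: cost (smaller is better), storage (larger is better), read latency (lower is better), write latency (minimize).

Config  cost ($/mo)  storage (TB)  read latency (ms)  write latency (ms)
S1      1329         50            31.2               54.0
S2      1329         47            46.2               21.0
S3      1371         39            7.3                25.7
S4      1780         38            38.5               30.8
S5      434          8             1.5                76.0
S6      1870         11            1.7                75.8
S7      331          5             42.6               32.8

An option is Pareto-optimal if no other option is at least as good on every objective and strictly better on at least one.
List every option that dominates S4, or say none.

S3

S3: cost 1371≤1780, storage 39≥38, read latency 7.3≤38.5, write latency 25.7≤30.8 — dominates S4.
Others (S1, S2, S5, S6, S7) are each worse than S4 on at least one objective.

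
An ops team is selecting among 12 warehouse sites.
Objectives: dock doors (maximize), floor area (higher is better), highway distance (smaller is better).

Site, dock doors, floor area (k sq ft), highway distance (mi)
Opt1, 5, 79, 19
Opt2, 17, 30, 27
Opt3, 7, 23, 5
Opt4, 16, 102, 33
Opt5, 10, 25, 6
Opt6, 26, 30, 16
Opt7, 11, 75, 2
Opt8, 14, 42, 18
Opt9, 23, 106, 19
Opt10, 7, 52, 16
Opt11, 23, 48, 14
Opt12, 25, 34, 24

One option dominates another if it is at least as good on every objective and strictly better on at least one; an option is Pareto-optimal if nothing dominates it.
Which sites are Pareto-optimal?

Opt1: dominated by Opt9 (dock doors 23≥5, floor area 106≥79, highway distance 19≤19).
Opt2: dominated by Opt6 (dock doors 26≥17, floor area 30≥30, highway distance 16≤27).
Opt3: dominated by Opt7 (dock doors 11≥7, floor area 75≥23, highway distance 2≤5).
Opt4: dominated by Opt9 (dock doors 23≥16, floor area 106≥102, highway distance 19≤33).
Opt5: dominated by Opt7 (dock doors 11≥10, floor area 75≥25, highway distance 2≤6).
Opt6: not dominated (best dock doors).
Opt7: not dominated (best highway distance).
Opt8: dominated by Opt11 (dock doors 23≥14, floor area 48≥42, highway distance 14≤18).
Opt9: not dominated (best floor area).
Opt10: dominated by Opt7 (dock doors 11≥7, floor area 75≥52, highway distance 2≤16).
Opt11: not dominated.
Opt12: not dominated.

Opt6, Opt7, Opt9, Opt11, Opt12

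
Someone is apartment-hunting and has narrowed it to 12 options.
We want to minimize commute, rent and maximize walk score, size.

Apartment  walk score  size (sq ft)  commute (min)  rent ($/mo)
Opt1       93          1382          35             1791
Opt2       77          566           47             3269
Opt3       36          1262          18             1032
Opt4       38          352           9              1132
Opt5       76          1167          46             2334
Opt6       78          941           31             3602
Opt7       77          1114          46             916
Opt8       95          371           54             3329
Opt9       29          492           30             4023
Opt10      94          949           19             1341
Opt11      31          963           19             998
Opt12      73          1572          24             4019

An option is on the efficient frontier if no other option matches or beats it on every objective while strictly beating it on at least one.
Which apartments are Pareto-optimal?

Opt1, Opt3, Opt4, Opt7, Opt8, Opt10, Opt11, Opt12

Opt1: not dominated.
Opt2: dominated by Opt1 (walk score 93≥77, size 1382≥566, commute 35≤47, rent 1791≤3269).
Opt3: not dominated.
Opt4: not dominated (best commute).
Opt5: dominated by Opt1 (walk score 93≥76, size 1382≥1167, commute 35≤46, rent 1791≤2334).
Opt6: dominated by Opt10 (walk score 94≥78, size 949≥941, commute 19≤31, rent 1341≤3602).
Opt7: not dominated (best rent).
Opt8: not dominated (best walk score).
Opt9: dominated by Opt3 (walk score 36≥29, size 1262≥492, commute 18≤30, rent 1032≤4023).
Opt10: not dominated.
Opt11: not dominated.
Opt12: not dominated (best size).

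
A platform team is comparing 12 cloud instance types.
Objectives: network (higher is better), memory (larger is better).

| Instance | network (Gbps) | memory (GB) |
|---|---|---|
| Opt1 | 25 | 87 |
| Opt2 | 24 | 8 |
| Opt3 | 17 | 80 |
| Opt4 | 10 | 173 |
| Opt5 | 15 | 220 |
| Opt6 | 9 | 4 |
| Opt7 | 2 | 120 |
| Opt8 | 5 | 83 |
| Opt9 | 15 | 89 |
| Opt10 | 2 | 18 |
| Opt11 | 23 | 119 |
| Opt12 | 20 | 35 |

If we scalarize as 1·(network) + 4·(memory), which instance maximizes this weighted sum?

Opt1: 1·25 + 4·87 = 373
Opt2: 1·24 + 4·8 = 56
Opt3: 1·17 + 4·80 = 337
Opt4: 1·10 + 4·173 = 702
Opt5: 1·15 + 4·220 = 895
Opt6: 1·9 + 4·4 = 25
Opt7: 1·2 + 4·120 = 482
Opt8: 1·5 + 4·83 = 337
Opt9: 1·15 + 4·89 = 371
Opt10: 1·2 + 4·18 = 74
Opt11: 1·23 + 4·119 = 499
Opt12: 1·20 + 4·35 = 160
Highest: Opt5 at 895.

Opt5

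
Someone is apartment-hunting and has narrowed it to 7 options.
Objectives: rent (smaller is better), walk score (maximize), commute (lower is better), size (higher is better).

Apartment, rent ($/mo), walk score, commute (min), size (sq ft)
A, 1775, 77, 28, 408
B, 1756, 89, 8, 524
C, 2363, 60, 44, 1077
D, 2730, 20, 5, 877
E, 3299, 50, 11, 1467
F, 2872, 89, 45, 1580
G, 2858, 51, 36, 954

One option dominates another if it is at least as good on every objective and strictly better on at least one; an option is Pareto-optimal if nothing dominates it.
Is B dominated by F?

No

F vs B: F is worse on rent (2872 vs 1756), so it does not dominate B.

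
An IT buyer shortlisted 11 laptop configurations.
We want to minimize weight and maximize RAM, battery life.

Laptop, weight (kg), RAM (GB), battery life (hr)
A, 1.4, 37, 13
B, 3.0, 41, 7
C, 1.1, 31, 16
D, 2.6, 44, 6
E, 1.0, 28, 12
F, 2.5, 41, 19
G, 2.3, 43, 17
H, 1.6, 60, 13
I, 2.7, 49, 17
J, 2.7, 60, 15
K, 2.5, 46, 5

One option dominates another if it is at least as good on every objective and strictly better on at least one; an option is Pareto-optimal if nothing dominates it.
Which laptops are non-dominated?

A, C, E, F, G, H, I, J

A: not dominated.
B: dominated by F (weight 2.5≤3.0, RAM 41≥41, battery life 19≥7).
C: not dominated.
D: dominated by H (weight 1.6≤2.6, RAM 60≥44, battery life 13≥6).
E: not dominated (best weight).
F: not dominated (best battery life).
G: not dominated.
H: not dominated.
I: not dominated.
J: not dominated.
K: dominated by H (weight 1.6≤2.5, RAM 60≥46, battery life 13≥5).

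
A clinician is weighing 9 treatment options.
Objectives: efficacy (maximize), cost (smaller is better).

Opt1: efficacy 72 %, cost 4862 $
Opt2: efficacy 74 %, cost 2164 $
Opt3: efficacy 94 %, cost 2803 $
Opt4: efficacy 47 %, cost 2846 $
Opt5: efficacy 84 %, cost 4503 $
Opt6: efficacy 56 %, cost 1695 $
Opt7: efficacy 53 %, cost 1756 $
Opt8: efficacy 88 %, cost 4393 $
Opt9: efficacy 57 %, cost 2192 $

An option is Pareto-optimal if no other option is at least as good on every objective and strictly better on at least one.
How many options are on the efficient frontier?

Opt1: dominated by Opt2 (efficacy 74≥72, cost 2164≤4862).
Opt2: not dominated.
Opt3: not dominated (best efficacy).
Opt4: dominated by Opt2 (efficacy 74≥47, cost 2164≤2846).
Opt5: dominated by Opt3 (efficacy 94≥84, cost 2803≤4503).
Opt6: not dominated (best cost).
Opt7: dominated by Opt6 (efficacy 56≥53, cost 1695≤1756).
Opt8: dominated by Opt3 (efficacy 94≥88, cost 2803≤4393).
Opt9: dominated by Opt2 (efficacy 74≥57, cost 2164≤2192).
Pareto-optimal: Opt2, Opt3, Opt6 → 3.

3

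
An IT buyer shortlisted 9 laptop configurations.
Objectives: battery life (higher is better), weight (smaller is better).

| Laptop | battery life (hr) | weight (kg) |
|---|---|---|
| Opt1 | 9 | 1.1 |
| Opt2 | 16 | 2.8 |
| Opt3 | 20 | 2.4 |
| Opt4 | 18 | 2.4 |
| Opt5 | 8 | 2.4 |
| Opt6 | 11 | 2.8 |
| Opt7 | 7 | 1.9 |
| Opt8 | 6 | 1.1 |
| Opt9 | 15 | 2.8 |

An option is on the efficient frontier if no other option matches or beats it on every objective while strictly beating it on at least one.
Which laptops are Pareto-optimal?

Opt1: not dominated.
Opt2: dominated by Opt3 (battery life 20≥16, weight 2.4≤2.8).
Opt3: not dominated (best battery life).
Opt4: dominated by Opt3 (battery life 20≥18, weight 2.4≤2.4).
Opt5: dominated by Opt1 (battery life 9≥8, weight 1.1≤2.4).
Opt6: dominated by Opt2 (battery life 16≥11, weight 2.8≤2.8).
Opt7: dominated by Opt1 (battery life 9≥7, weight 1.1≤1.9).
Opt8: dominated by Opt1 (battery life 9≥6, weight 1.1≤1.1).
Opt9: dominated by Opt2 (battery life 16≥15, weight 2.8≤2.8).

Opt1, Opt3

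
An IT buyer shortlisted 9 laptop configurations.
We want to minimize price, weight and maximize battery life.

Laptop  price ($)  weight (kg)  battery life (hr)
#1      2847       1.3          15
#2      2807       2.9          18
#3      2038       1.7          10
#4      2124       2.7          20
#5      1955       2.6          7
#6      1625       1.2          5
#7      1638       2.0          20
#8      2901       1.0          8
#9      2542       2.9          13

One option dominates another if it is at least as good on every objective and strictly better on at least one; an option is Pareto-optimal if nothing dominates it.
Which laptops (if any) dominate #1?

none

#2: worse on weight (2.9 vs 1.3).
#3: worse on weight (1.7 vs 1.3).
#4: worse on weight (2.7 vs 1.3).
#5: worse on weight (2.6 vs 1.3).
#6: worse on battery life (5 vs 15).
#7: worse on weight (2.0 vs 1.3).
#8: worse on price (2901 vs 2847).
#9: worse on weight (2.9 vs 1.3).
No option dominates #1.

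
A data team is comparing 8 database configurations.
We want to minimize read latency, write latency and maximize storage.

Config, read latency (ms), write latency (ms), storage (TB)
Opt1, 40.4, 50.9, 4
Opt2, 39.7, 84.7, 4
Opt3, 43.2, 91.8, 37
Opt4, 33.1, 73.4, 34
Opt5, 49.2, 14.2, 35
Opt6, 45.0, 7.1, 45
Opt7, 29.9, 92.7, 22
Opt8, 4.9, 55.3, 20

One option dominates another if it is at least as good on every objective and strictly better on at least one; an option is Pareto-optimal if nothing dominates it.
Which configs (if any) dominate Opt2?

Opt4: read latency 33.1≤39.7, write latency 73.4≤84.7, storage 34≥4 — dominates Opt2.
Opt8: read latency 4.9≤39.7, write latency 55.3≤84.7, storage 20≥4 — dominates Opt2.
Others (Opt1, Opt3, Opt5, Opt6, Opt7) are each worse than Opt2 on at least one objective.

Opt4, Opt8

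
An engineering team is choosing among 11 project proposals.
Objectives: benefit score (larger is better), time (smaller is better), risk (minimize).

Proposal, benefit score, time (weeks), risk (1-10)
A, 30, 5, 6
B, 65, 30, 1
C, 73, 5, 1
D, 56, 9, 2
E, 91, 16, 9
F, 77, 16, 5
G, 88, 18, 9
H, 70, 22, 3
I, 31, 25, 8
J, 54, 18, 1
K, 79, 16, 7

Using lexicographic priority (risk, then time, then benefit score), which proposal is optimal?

First minimize risk: best is 1, kept {B, C, J}.
Then minimize time: best is 5, kept {C}.

C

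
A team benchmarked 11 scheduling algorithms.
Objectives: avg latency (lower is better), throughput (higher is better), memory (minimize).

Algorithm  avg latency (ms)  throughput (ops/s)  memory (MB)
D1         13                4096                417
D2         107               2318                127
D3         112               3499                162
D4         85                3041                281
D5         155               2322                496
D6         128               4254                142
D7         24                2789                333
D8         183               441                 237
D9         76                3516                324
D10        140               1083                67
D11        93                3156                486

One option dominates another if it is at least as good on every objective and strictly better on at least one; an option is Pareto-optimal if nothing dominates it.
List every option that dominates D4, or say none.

D1: worse on memory (417 vs 281).
D2: worse on avg latency (107 vs 85).
D3: worse on avg latency (112 vs 85).
D5: worse on avg latency (155 vs 85).
D6: worse on avg latency (128 vs 85).
D7: worse on throughput (2789 vs 3041).
D8: worse on avg latency (183 vs 85).
D9: worse on memory (324 vs 281).
D10: worse on avg latency (140 vs 85).
D11: worse on avg latency (93 vs 85).
No option dominates D4.

none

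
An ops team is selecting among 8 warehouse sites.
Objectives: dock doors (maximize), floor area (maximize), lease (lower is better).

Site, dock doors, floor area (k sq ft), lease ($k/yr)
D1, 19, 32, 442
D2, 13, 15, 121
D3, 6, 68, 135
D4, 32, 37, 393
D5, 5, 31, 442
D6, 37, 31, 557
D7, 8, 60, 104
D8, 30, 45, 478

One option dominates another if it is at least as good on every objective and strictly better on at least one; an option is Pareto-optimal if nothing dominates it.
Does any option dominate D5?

Yes

D1 vs D5: dock doors 19≥5, floor area 32≥31, lease 442≤442 — D1 is at least as good on every objective and strictly better on at least one, so D1 dominates D5.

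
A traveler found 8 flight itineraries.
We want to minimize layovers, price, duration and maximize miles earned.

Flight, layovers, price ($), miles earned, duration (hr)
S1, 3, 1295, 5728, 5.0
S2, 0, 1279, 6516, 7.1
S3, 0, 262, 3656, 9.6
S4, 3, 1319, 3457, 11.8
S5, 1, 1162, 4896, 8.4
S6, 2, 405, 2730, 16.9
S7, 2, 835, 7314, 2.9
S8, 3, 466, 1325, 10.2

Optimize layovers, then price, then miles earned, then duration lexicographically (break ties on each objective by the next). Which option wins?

First minimize layovers: best is 0, kept {S2, S3}.
Then minimize price: best is 262, kept {S3}.

S3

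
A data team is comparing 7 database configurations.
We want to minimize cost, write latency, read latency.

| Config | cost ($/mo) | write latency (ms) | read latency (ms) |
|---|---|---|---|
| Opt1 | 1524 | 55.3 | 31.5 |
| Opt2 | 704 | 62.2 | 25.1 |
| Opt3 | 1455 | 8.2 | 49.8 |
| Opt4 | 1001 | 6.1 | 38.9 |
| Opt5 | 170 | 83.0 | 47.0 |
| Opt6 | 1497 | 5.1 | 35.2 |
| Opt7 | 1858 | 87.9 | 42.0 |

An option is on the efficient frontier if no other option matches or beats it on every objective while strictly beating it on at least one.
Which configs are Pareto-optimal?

Opt1, Opt2, Opt4, Opt5, Opt6

Opt1: not dominated.
Opt2: not dominated (best read latency).
Opt3: dominated by Opt4 (cost 1001≤1455, write latency 6.1≤8.2, read latency 38.9≤49.8).
Opt4: not dominated.
Opt5: not dominated (best cost).
Opt6: not dominated (best write latency).
Opt7: dominated by Opt1 (cost 1524≤1858, write latency 55.3≤87.9, read latency 31.5≤42.0).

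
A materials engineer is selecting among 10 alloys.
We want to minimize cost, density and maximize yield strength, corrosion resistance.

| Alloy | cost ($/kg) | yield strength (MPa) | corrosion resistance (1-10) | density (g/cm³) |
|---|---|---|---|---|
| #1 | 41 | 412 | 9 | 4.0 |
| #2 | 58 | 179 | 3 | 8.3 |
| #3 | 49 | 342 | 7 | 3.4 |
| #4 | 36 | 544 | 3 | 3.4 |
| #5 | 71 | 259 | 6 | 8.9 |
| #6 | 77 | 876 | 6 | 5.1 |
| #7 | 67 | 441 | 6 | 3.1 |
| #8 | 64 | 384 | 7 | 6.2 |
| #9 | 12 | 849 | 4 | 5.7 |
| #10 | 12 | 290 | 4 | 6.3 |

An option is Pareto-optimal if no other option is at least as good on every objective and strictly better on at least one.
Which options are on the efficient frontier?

#1, #3, #4, #6, #7, #9

#1: not dominated (best corrosion resistance).
#2: dominated by #1 (cost 41≤58, yield strength 412≥179, corrosion resistance 9≥3, density 4.0≤8.3).
#3: not dominated.
#4: not dominated.
#5: dominated by #1 (cost 41≤71, yield strength 412≥259, corrosion resistance 9≥6, density 4.0≤8.9).
#6: not dominated (best yield strength).
#7: not dominated (best density).
#8: dominated by #1 (cost 41≤64, yield strength 412≥384, corrosion resistance 9≥7, density 4.0≤6.2).
#9: not dominated.
#10: dominated by #9 (cost 12≤12, yield strength 849≥290, corrosion resistance 4≥4, density 5.7≤6.3).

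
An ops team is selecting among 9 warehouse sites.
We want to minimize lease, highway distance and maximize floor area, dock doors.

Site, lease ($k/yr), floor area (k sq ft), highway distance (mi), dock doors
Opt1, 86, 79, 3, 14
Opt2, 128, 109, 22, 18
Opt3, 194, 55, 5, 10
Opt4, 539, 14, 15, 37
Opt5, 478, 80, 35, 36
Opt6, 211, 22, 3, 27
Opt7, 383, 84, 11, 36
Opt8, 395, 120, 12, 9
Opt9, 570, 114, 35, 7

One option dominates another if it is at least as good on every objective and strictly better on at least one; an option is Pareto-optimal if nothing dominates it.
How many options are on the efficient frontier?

Opt1: not dominated (best lease).
Opt2: not dominated.
Opt3: dominated by Opt1 (lease 86≤194, floor area 79≥55, highway distance 3≤5, dock doors 14≥10).
Opt4: not dominated (best dock doors).
Opt5: dominated by Opt7 (lease 383≤478, floor area 84≥80, highway distance 11≤35, dock doors 36≥36).
Opt6: not dominated.
Opt7: not dominated.
Opt8: not dominated (best floor area).
Opt9: dominated by Opt8 (lease 395≤570, floor area 120≥114, highway distance 12≤35, dock doors 9≥7).
Pareto-optimal: Opt1, Opt2, Opt4, Opt6, Opt7, Opt8 → 6.

6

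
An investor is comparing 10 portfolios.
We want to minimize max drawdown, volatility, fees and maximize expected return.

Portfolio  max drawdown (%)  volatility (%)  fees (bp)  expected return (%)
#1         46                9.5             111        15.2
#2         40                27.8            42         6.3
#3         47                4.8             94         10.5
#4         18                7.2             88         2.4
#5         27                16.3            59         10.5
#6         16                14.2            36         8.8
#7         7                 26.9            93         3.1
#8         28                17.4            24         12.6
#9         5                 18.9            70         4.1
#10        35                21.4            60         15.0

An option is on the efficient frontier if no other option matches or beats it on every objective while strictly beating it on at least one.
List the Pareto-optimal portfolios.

#1, #3, #4, #5, #6, #8, #9, #10

#1: not dominated (best expected return).
#2: dominated by #6 (max drawdown 16≤40, volatility 14.2≤27.8, fees 36≤42, expected return 8.8≥6.3).
#3: not dominated (best volatility).
#4: not dominated.
#5: not dominated.
#6: not dominated.
#7: dominated by #9 (max drawdown 5≤7, volatility 18.9≤26.9, fees 70≤93, expected return 4.1≥3.1).
#8: not dominated (best fees).
#9: not dominated (best max drawdown).
#10: not dominated.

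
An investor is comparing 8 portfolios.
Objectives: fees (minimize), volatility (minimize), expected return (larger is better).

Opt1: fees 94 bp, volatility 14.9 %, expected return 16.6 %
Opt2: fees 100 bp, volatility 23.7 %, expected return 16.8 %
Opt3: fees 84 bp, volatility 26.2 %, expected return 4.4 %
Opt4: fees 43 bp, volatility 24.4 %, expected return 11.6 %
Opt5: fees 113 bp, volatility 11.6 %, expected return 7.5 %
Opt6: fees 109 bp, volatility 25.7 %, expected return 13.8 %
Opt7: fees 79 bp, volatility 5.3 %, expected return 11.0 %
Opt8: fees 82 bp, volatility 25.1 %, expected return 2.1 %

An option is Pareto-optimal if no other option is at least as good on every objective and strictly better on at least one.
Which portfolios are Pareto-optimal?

Opt1, Opt2, Opt4, Opt7

Opt1: not dominated.
Opt2: not dominated (best expected return).
Opt3: dominated by Opt4 (fees 43≤84, volatility 24.4≤26.2, expected return 11.6≥4.4).
Opt4: not dominated (best fees).
Opt5: dominated by Opt7 (fees 79≤113, volatility 5.3≤11.6, expected return 11.0≥7.5).
Opt6: dominated by Opt1 (fees 94≤109, volatility 14.9≤25.7, expected return 16.6≥13.8).
Opt7: not dominated (best volatility).
Opt8: dominated by Opt4 (fees 43≤82, volatility 24.4≤25.1, expected return 11.6≥2.1).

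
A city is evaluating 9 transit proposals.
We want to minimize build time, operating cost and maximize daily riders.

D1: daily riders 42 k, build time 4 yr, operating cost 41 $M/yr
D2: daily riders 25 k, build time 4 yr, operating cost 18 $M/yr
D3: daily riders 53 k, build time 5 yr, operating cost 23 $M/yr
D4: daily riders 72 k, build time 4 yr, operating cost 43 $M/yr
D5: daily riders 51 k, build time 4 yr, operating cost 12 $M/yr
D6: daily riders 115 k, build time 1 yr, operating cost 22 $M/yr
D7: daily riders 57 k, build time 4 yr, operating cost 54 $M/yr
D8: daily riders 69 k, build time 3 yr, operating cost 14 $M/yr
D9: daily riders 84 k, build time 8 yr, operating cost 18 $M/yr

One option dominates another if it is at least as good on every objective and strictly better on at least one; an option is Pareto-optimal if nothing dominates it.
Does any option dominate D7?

D4 vs D7: daily riders 72≥57, build time 4≤4, operating cost 43≤54 — D4 is at least as good on every objective and strictly better on at least one, so D4 dominates D7.

Yes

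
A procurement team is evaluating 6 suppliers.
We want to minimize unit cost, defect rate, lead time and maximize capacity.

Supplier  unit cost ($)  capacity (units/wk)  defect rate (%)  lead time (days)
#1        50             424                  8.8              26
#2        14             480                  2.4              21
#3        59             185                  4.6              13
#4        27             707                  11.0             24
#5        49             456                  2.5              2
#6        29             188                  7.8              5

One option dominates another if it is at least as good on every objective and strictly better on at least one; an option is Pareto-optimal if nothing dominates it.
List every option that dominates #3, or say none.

#5

#5: unit cost 49≤59, capacity 456≥185, defect rate 2.5≤4.6, lead time 2≤13 — dominates #3.
Others (#1, #2, #4, #6) are each worse than #3 on at least one objective.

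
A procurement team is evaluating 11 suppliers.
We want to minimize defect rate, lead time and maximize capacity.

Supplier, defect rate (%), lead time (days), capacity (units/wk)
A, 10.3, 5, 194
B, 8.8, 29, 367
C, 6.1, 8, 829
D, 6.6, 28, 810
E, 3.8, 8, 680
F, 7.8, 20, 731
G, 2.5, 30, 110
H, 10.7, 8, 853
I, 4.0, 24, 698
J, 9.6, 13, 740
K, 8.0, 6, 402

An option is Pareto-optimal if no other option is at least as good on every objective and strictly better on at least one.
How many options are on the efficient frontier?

A: not dominated (best lead time).
B: dominated by C (defect rate 6.1≤8.8, lead time 8≤29, capacity 829≥367).
C: not dominated.
D: dominated by C (defect rate 6.1≤6.6, lead time 8≤28, capacity 829≥810).
E: not dominated.
F: dominated by C (defect rate 6.1≤7.8, lead time 8≤20, capacity 829≥731).
G: not dominated (best defect rate).
H: not dominated (best capacity).
I: not dominated.
J: dominated by C (defect rate 6.1≤9.6, lead time 8≤13, capacity 829≥740).
K: not dominated.
Pareto-optimal: A, C, E, G, H, I, K → 7.

7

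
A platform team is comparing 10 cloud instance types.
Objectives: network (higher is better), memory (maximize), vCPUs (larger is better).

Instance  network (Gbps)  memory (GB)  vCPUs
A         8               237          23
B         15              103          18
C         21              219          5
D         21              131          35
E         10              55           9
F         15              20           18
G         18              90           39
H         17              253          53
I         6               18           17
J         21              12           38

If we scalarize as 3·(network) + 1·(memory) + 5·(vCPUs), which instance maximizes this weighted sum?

A: 3·8 + 1·237 + 5·23 = 376
B: 3·15 + 1·103 + 5·18 = 238
C: 3·21 + 1·219 + 5·5 = 307
D: 3·21 + 1·131 + 5·35 = 369
E: 3·10 + 1·55 + 5·9 = 130
F: 3·15 + 1·20 + 5·18 = 155
G: 3·18 + 1·90 + 5·39 = 339
H: 3·17 + 1·253 + 5·53 = 569
I: 3·6 + 1·18 + 5·17 = 121
J: 3·21 + 1·12 + 5·38 = 265
Highest: H at 569.

H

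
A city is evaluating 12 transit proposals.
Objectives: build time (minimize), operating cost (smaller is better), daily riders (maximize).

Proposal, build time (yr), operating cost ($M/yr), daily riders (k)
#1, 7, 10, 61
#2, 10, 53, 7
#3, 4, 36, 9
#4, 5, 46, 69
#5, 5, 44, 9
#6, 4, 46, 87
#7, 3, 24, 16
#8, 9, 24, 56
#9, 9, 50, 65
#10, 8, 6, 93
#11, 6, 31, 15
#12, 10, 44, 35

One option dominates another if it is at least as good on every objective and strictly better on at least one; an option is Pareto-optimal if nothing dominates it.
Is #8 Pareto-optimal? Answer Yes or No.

No

#1 vs #8: build time 7≤9, operating cost 10≤24, daily riders 61≥56 — #1 is at least as good on every objective and strictly better on at least one, so #1 dominates #8.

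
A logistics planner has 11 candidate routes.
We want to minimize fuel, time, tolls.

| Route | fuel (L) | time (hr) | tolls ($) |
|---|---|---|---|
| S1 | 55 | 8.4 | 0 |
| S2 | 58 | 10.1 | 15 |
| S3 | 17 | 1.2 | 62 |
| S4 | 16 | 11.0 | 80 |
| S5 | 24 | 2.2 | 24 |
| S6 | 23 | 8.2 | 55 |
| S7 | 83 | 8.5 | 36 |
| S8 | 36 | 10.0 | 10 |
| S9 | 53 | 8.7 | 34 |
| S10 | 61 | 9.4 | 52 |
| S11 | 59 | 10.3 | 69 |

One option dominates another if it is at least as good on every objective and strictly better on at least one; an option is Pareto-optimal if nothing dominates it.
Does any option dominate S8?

S1: worse on fuel (55 vs 36).
S2: worse on fuel (58 vs 36).
S3: worse on tolls (62 vs 10).
S4: worse on time (11.0 vs 10.0).
S5: worse on tolls (24 vs 10).
S6: worse on tolls (55 vs 10).
S7: worse on fuel (83 vs 36).
S9: worse on fuel (53 vs 36).
S10: worse on fuel (61 vs 36).
S11: worse on fuel (59 vs 36).
No option is at least as good as S8 on every objective and strictly better on one.

No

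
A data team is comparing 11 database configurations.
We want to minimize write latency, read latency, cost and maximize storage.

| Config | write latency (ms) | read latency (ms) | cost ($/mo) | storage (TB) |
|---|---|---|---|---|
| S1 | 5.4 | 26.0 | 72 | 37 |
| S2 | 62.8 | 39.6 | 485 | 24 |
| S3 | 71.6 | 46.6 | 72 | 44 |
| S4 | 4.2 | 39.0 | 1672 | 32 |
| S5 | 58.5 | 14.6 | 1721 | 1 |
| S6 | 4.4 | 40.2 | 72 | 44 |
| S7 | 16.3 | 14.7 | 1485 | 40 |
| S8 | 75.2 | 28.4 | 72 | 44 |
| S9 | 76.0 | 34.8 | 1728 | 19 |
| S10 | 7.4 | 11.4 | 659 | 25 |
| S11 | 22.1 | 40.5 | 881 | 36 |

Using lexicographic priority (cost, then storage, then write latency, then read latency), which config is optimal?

S6

First minimize cost: best is 72, kept {S1, S3, S6, S8}.
Then maximize storage: best is 44, kept {S3, S6, S8}.
Then minimize write latency: best is 4.4, kept {S6}.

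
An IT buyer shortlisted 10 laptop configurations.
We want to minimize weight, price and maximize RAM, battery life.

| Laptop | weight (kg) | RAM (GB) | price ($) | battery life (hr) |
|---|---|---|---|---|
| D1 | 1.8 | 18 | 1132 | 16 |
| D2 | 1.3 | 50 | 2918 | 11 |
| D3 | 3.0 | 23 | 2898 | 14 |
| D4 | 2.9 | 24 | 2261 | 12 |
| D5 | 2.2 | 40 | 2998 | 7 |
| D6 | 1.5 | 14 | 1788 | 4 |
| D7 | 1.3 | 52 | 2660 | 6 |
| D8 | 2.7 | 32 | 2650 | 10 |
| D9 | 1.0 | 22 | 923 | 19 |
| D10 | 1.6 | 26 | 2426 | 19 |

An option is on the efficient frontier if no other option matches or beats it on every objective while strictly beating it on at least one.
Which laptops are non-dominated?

D2, D4, D7, D8, D9, D10

D1: dominated by D9 (weight 1.0≤1.8, RAM 22≥18, price 923≤1132, battery life 19≥16).
D2: not dominated.
D3: dominated by D10 (weight 1.6≤3.0, RAM 26≥23, price 2426≤2898, battery life 19≥14).
D4: not dominated.
D5: dominated by D2 (weight 1.3≤2.2, RAM 50≥40, price 2918≤2998, battery life 11≥7).
D6: dominated by D9 (weight 1.0≤1.5, RAM 22≥14, price 923≤1788, battery life 19≥4).
D7: not dominated (best RAM).
D8: not dominated.
D9: not dominated (best weight).
D10: not dominated.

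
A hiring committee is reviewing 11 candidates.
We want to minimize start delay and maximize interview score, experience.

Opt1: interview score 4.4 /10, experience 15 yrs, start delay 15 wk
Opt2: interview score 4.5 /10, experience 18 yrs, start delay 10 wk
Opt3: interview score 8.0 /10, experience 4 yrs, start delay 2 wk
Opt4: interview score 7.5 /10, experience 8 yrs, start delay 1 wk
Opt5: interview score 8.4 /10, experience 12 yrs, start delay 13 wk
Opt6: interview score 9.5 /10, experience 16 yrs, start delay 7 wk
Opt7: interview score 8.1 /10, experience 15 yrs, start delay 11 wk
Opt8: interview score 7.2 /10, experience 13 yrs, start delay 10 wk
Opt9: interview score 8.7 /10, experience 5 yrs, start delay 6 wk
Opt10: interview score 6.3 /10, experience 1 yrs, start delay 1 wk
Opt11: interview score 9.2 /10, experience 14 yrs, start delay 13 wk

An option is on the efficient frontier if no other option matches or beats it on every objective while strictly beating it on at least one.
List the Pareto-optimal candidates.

Opt2, Opt3, Opt4, Opt6, Opt9

Opt1: dominated by Opt2 (interview score 4.5≥4.4, experience 18≥15, start delay 10≤15).
Opt2: not dominated (best experience).
Opt3: not dominated.
Opt4: not dominated.
Opt5: dominated by Opt6 (interview score 9.5≥8.4, experience 16≥12, start delay 7≤13).
Opt6: not dominated (best interview score).
Opt7: dominated by Opt6 (interview score 9.5≥8.1, experience 16≥15, start delay 7≤11).
Opt8: dominated by Opt6 (interview score 9.5≥7.2, experience 16≥13, start delay 7≤10).
Opt9: not dominated.
Opt10: dominated by Opt4 (interview score 7.5≥6.3, experience 8≥1, start delay 1≤1).
Opt11: dominated by Opt6 (interview score 9.5≥9.2, experience 16≥14, start delay 7≤13).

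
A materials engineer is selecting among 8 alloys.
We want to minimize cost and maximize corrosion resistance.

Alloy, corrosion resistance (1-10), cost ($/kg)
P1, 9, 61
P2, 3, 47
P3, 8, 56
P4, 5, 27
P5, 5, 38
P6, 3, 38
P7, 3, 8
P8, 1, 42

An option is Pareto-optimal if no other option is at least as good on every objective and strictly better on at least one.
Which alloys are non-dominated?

P1: not dominated (best corrosion resistance).
P2: dominated by P4 (corrosion resistance 5≥3, cost 27≤47).
P3: not dominated.
P4: not dominated.
P5: dominated by P4 (corrosion resistance 5≥5, cost 27≤38).
P6: dominated by P4 (corrosion resistance 5≥3, cost 27≤38).
P7: not dominated (best cost).
P8: dominated by P4 (corrosion resistance 5≥1, cost 27≤42).

P1, P3, P4, P7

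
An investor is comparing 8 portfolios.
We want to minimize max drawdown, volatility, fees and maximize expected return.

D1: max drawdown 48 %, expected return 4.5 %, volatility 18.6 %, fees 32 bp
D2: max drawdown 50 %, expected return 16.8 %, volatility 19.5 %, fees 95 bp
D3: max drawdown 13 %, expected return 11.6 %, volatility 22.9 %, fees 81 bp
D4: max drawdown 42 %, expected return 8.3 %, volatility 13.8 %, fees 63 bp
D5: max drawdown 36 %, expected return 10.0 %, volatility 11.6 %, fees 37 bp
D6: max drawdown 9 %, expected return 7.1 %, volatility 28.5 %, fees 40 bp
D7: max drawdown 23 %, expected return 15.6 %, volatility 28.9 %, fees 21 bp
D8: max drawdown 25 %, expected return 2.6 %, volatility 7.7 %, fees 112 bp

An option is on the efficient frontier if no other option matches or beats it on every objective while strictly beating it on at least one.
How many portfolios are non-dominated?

D1: not dominated.
D2: not dominated (best expected return).
D3: not dominated.
D4: dominated by D5 (max drawdown 36≤42, expected return 10.0≥8.3, volatility 11.6≤13.8, fees 37≤63).
D5: not dominated.
D6: not dominated (best max drawdown).
D7: not dominated (best fees).
D8: not dominated (best volatility).
Pareto-optimal: D1, D2, D3, D5, D6, D7, D8 → 7.

7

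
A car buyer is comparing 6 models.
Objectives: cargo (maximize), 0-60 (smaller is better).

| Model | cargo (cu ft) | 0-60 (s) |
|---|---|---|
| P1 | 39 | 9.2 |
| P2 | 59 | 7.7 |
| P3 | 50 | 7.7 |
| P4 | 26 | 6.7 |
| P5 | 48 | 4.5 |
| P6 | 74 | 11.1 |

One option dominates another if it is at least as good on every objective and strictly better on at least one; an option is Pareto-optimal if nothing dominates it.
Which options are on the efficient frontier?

P2, P5, P6

P1: dominated by P2 (cargo 59≥39, 0-60 7.7≤9.2).
P2: not dominated.
P3: dominated by P2 (cargo 59≥50, 0-60 7.7≤7.7).
P4: dominated by P5 (cargo 48≥26, 0-60 4.5≤6.7).
P5: not dominated (best 0-60).
P6: not dominated (best cargo).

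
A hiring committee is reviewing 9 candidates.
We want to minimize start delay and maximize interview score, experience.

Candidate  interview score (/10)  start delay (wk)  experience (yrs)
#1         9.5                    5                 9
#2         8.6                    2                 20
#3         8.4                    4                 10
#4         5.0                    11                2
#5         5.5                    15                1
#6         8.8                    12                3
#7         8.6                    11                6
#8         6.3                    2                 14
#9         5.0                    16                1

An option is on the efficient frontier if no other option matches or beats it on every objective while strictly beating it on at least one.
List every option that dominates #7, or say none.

#1, #2

#1: interview score 9.5≥8.6, start delay 5≤11, experience 9≥6 — dominates #7.
#2: interview score 8.6≥8.6, start delay 2≤11, experience 20≥6 — dominates #7.
Others (#3, #4, #5, #6, #8, #9) are each worse than #7 on at least one objective.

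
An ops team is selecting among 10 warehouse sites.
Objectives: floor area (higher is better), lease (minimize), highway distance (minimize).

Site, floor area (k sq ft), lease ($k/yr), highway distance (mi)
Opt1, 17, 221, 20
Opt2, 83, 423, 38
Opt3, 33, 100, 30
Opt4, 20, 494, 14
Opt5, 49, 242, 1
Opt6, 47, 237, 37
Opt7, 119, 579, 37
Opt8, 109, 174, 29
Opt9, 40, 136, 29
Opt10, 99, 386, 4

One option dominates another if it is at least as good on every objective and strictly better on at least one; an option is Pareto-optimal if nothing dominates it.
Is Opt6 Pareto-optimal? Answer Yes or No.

Opt8 vs Opt6: floor area 109≥47, lease 174≤237, highway distance 29≤37 — Opt8 is at least as good on every objective and strictly better on at least one, so Opt8 dominates Opt6.

No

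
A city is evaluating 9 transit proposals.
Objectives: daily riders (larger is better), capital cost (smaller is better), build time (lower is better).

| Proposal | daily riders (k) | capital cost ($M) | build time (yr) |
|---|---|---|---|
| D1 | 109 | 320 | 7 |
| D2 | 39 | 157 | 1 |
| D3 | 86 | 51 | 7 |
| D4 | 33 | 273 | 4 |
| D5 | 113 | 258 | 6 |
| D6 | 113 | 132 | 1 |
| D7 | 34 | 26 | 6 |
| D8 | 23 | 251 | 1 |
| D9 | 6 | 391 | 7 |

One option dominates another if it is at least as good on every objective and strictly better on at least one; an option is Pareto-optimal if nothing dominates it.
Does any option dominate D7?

No

D1: worse on capital cost (320 vs 26).
D2: worse on capital cost (157 vs 26).
D3: worse on capital cost (51 vs 26).
D4: worse on daily riders (33 vs 34).
D5: worse on capital cost (258 vs 26).
D6: worse on capital cost (132 vs 26).
D8: worse on daily riders (23 vs 34).
D9: worse on daily riders (6 vs 34).
No option is at least as good as D7 on every objective and strictly better on one.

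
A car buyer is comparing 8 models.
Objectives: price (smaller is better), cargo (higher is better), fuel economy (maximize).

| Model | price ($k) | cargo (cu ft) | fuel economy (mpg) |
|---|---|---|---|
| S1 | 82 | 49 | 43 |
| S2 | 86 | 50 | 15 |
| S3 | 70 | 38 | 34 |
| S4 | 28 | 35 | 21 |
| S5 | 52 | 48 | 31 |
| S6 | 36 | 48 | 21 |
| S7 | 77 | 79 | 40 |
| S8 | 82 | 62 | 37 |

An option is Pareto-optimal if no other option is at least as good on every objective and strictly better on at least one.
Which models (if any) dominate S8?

S7

S7: price 77≤82, cargo 79≥62, fuel economy 40≥37 — dominates S8.
Others (S1, S2, S3, S4, S5, S6) are each worse than S8 on at least one objective.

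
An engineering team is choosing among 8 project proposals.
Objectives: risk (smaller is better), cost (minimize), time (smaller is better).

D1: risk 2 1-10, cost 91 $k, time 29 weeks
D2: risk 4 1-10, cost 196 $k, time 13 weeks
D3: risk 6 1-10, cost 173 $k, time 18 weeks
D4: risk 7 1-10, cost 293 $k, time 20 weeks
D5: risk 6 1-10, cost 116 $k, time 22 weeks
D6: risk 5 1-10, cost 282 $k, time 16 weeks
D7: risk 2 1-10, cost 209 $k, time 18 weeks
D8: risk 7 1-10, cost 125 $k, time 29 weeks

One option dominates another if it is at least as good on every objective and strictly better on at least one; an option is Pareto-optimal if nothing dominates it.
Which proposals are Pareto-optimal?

D1: not dominated (best cost).
D2: not dominated (best time).
D3: not dominated.
D4: dominated by D2 (risk 4≤7, cost 196≤293, time 13≤20).
D5: not dominated.
D6: dominated by D2 (risk 4≤5, cost 196≤282, time 13≤16).
D7: not dominated.
D8: dominated by D1 (risk 2≤7, cost 91≤125, time 29≤29).

D1, D2, D3, D5, D7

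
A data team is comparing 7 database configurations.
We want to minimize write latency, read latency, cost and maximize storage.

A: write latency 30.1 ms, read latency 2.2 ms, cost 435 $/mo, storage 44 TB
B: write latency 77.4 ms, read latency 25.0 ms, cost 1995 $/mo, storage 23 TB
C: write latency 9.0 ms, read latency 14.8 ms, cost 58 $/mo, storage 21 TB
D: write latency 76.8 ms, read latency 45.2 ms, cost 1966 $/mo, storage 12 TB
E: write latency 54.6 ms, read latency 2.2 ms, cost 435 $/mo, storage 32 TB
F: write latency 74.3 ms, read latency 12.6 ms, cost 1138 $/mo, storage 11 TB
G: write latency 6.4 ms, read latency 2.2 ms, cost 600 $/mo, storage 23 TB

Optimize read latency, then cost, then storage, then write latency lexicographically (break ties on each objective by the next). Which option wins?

First minimize read latency: best is 2.2, kept {A, E, G}.
Then minimize cost: best is 435, kept {A, E}.
Then maximize storage: best is 44, kept {A}.

A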